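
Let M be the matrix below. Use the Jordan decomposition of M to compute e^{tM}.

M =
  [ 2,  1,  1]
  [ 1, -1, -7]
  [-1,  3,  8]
e^{tM} =
  [t^2*exp(3*t)/2 - t*exp(3*t) + exp(3*t), -t^2*exp(3*t) + t*exp(3*t), -3*t^2*exp(3*t)/2 + t*exp(3*t)]
  [t^2*exp(3*t) + t*exp(3*t), -2*t^2*exp(3*t) - 4*t*exp(3*t) + exp(3*t), -3*t^2*exp(3*t) - 7*t*exp(3*t)]
  [-t^2*exp(3*t)/2 - t*exp(3*t), t^2*exp(3*t) + 3*t*exp(3*t), 3*t^2*exp(3*t)/2 + 5*t*exp(3*t) + exp(3*t)]

Strategy: write M = P · J · P⁻¹ where J is a Jordan canonical form, so e^{tM} = P · e^{tJ} · P⁻¹, and e^{tJ} can be computed block-by-block.

M has Jordan form
J =
  [3, 1, 0]
  [0, 3, 1]
  [0, 0, 3]
(up to reordering of blocks).

Per-block formulas:
  For a 3×3 Jordan block J_3(3): exp(t · J_3(3)) = e^(3t)·(I + t·N + (t^2/2)·N^2), where N is the 3×3 nilpotent shift.

After assembling e^{tJ} and conjugating by P, we get:

e^{tM} =
  [t^2*exp(3*t)/2 - t*exp(3*t) + exp(3*t), -t^2*exp(3*t) + t*exp(3*t), -3*t^2*exp(3*t)/2 + t*exp(3*t)]
  [t^2*exp(3*t) + t*exp(3*t), -2*t^2*exp(3*t) - 4*t*exp(3*t) + exp(3*t), -3*t^2*exp(3*t) - 7*t*exp(3*t)]
  [-t^2*exp(3*t)/2 - t*exp(3*t), t^2*exp(3*t) + 3*t*exp(3*t), 3*t^2*exp(3*t)/2 + 5*t*exp(3*t) + exp(3*t)]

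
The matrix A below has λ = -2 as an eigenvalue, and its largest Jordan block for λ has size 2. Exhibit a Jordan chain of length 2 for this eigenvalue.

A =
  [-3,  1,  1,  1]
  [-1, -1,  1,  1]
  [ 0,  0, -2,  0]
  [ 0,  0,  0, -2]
A Jordan chain for λ = -2 of length 2:
v_1 = (-1, -1, 0, 0)ᵀ
v_2 = (1, 0, 0, 0)ᵀ

Let N = A − (-2)·I. We want v_2 with N^2 v_2 = 0 but N^1 v_2 ≠ 0; then v_{j-1} := N · v_j for j = 2, …, 2.

Pick v_2 = (1, 0, 0, 0)ᵀ.
Then v_1 = N · v_2 = (-1, -1, 0, 0)ᵀ.

Sanity check: (A − (-2)·I) v_1 = (0, 0, 0, 0)ᵀ = 0. ✓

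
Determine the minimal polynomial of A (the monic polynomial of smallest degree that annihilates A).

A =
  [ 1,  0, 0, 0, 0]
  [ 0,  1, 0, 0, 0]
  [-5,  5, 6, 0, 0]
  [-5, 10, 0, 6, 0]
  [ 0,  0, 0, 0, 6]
x^2 - 7*x + 6

The characteristic polynomial is χ_A(x) = (x - 6)^3*(x - 1)^2, so the eigenvalues are known. The minimal polynomial is
  m_A(x) = Π_λ (x − λ)^{k_λ}
where k_λ is the size of the *largest* Jordan block for λ (equivalently, the smallest k with (A − λI)^k v = 0 for every generalised eigenvector v of λ).

  λ = 1: largest Jordan block has size 1, contributing (x − 1)
  λ = 6: largest Jordan block has size 1, contributing (x − 6)

So m_A(x) = (x - 6)*(x - 1) = x^2 - 7*x + 6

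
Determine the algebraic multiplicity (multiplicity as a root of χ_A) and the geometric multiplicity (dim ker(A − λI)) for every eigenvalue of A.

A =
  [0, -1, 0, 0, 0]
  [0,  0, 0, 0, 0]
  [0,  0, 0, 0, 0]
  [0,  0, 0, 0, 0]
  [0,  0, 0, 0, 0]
λ = 0: alg = 5, geom = 4

Step 1 — factor the characteristic polynomial to read off the algebraic multiplicities:
  χ_A(x) = x^5

Step 2 — compute geometric multiplicities via the rank-nullity identity g(λ) = n − rank(A − λI):
  rank(A − (0)·I) = 1, so dim ker(A − (0)·I) = n − 1 = 4

Summary:
  λ = 0: algebraic multiplicity = 5, geometric multiplicity = 4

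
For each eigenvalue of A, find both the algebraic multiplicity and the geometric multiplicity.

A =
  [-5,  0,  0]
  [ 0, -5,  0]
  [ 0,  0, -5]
λ = -5: alg = 3, geom = 3

Step 1 — factor the characteristic polynomial to read off the algebraic multiplicities:
  χ_A(x) = (x + 5)^3

Step 2 — compute geometric multiplicities via the rank-nullity identity g(λ) = n − rank(A − λI):
  rank(A − (-5)·I) = 0, so dim ker(A − (-5)·I) = n − 0 = 3

Summary:
  λ = -5: algebraic multiplicity = 3, geometric multiplicity = 3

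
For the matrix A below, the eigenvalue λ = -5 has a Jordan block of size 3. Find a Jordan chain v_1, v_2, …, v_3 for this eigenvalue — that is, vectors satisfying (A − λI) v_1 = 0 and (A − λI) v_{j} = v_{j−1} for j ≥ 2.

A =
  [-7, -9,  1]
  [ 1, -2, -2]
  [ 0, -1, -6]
A Jordan chain for λ = -5 of length 3:
v_1 = (-5, 1, -1)ᵀ
v_2 = (-2, 1, 0)ᵀ
v_3 = (1, 0, 0)ᵀ

Let N = A − (-5)·I. We want v_3 with N^3 v_3 = 0 but N^2 v_3 ≠ 0; then v_{j-1} := N · v_j for j = 3, …, 2.

Pick v_3 = (1, 0, 0)ᵀ.
Then v_2 = N · v_3 = (-2, 1, 0)ᵀ.
Then v_1 = N · v_2 = (-5, 1, -1)ᵀ.

Sanity check: (A − (-5)·I) v_1 = (0, 0, 0)ᵀ = 0. ✓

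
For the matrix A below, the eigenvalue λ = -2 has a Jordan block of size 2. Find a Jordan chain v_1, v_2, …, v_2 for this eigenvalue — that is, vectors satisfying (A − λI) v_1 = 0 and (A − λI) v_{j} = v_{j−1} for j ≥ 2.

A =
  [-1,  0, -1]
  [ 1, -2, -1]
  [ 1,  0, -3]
A Jordan chain for λ = -2 of length 2:
v_1 = (1, 1, 1)ᵀ
v_2 = (1, 0, 0)ᵀ

Let N = A − (-2)·I. We want v_2 with N^2 v_2 = 0 but N^1 v_2 ≠ 0; then v_{j-1} := N · v_j for j = 2, …, 2.

Pick v_2 = (1, 0, 0)ᵀ.
Then v_1 = N · v_2 = (1, 1, 1)ᵀ.

Sanity check: (A − (-2)·I) v_1 = (0, 0, 0)ᵀ = 0. ✓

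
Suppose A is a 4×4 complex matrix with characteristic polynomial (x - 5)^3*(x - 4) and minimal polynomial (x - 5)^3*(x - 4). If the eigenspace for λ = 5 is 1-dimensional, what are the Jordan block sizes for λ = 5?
Block sizes for λ = 5: [3]

Step 1 — from the characteristic polynomial, algebraic multiplicity of λ = 5 is 3. From dim ker(A − (5)·I) = 1, there are exactly 1 Jordan blocks for λ = 5.
Step 2 — from the minimal polynomial, the factor (x − 5)^3 tells us the largest block for λ = 5 has size 3.
Step 3 — with total size 3, 1 blocks, and largest block 3, the block sizes (in nonincreasing order) are [3].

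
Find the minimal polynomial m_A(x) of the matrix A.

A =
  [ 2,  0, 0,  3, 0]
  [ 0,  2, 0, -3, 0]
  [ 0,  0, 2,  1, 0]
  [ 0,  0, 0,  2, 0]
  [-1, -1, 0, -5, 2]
x^2 - 4*x + 4

The characteristic polynomial is χ_A(x) = (x - 2)^5, so the eigenvalues are known. The minimal polynomial is
  m_A(x) = Π_λ (x − λ)^{k_λ}
where k_λ is the size of the *largest* Jordan block for λ (equivalently, the smallest k with (A − λI)^k v = 0 for every generalised eigenvector v of λ).

  λ = 2: largest Jordan block has size 2, contributing (x − 2)^2

So m_A(x) = (x - 2)^2 = x^2 - 4*x + 4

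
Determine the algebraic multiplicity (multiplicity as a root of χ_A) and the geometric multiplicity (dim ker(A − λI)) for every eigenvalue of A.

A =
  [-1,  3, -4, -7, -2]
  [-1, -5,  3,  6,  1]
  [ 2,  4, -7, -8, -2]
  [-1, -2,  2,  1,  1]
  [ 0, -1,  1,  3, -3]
λ = -3: alg = 5, geom = 2

Step 1 — factor the characteristic polynomial to read off the algebraic multiplicities:
  χ_A(x) = (x + 3)^5

Step 2 — compute geometric multiplicities via the rank-nullity identity g(λ) = n − rank(A − λI):
  rank(A − (-3)·I) = 3, so dim ker(A − (-3)·I) = n − 3 = 2

Summary:
  λ = -3: algebraic multiplicity = 5, geometric multiplicity = 2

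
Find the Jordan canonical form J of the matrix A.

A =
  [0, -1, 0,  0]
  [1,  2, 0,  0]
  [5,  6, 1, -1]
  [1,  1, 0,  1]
J_2(1) ⊕ J_2(1)

The characteristic polynomial is
  det(x·I − A) = x^4 - 4*x^3 + 6*x^2 - 4*x + 1 = (x - 1)^4

Eigenvalues and multiplicities (the geometric multiplicity of λ is n − rank(A − λI), which equals the number of Jordan blocks for λ):
  λ = 1: algebraic multiplicity = 4, geometric multiplicity = 2

Determining the block sizes for each eigenvalue:
  λ = 1: with am = 4 and gm = 2, the partition is not yet determined (e.g. several partitions of 4 into 2 parts exist). Let N = A − (1)·I. Computing rank(N^1) = 2, rank(N^2) = 0; the number of blocks of size ≥ j is rank(N^{j−1}) − rank(N^j), giving [2, 2]. So we have 2 block(s) of size 2 → block sizes [2, 2]

Assembling the blocks gives a Jordan form
J =
  [1, 1, 0, 0]
  [0, 1, 0, 0]
  [0, 0, 1, 1]
  [0, 0, 0, 1]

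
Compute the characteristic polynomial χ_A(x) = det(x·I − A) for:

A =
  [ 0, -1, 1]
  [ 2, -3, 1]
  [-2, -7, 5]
x^3 - 2*x^2 - 4*x + 8

Expanding det(x·I − A) (e.g. by cofactor expansion or by noting that A is similar to its Jordan form J, which has the same characteristic polynomial as A) gives
  χ_A(x) = x^3 - 2*x^2 - 4*x + 8
which factors as (x - 2)^2*(x + 2). The eigenvalues (with algebraic multiplicities) are λ = -2 with multiplicity 1, λ = 2 with multiplicity 2.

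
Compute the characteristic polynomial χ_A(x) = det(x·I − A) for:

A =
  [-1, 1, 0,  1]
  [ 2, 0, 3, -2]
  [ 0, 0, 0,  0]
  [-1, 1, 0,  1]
x^4

Expanding det(x·I − A) (e.g. by cofactor expansion or by noting that A is similar to its Jordan form J, which has the same characteristic polynomial as A) gives
  χ_A(x) = x^4
which factors as x^4. The eigenvalues (with algebraic multiplicities) are λ = 0 with multiplicity 4.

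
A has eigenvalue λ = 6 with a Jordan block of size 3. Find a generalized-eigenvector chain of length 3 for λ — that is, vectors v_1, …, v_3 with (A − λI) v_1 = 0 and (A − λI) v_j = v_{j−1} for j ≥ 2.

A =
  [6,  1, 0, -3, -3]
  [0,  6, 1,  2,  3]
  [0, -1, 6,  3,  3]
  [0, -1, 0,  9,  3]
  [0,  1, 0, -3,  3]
A Jordan chain for λ = 6 of length 3:
v_1 = (1, 0, -1, -1, 1)ᵀ
v_2 = (0, 1, 0, 0, 0)ᵀ
v_3 = (0, 0, 1, 0, 0)ᵀ

Let N = A − (6)·I. We want v_3 with N^3 v_3 = 0 but N^2 v_3 ≠ 0; then v_{j-1} := N · v_j for j = 3, …, 2.

Pick v_3 = (0, 0, 1, 0, 0)ᵀ.
Then v_2 = N · v_3 = (0, 1, 0, 0, 0)ᵀ.
Then v_1 = N · v_2 = (1, 0, -1, -1, 1)ᵀ.

Sanity check: (A − (6)·I) v_1 = (0, 0, 0, 0, 0)ᵀ = 0. ✓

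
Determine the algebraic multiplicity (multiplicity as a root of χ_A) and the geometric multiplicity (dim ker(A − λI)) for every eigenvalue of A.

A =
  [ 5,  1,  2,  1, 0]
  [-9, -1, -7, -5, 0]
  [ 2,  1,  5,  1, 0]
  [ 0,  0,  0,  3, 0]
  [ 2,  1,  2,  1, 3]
λ = 3: alg = 5, geom = 3

Step 1 — factor the characteristic polynomial to read off the algebraic multiplicities:
  χ_A(x) = (x - 3)^5

Step 2 — compute geometric multiplicities via the rank-nullity identity g(λ) = n − rank(A − λI):
  rank(A − (3)·I) = 2, so dim ker(A − (3)·I) = n − 2 = 3

Summary:
  λ = 3: algebraic multiplicity = 5, geometric multiplicity = 3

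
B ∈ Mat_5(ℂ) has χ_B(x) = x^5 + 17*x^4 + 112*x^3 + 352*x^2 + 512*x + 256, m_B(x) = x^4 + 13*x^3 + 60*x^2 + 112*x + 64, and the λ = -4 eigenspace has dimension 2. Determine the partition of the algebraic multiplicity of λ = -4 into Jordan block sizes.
Block sizes for λ = -4: [3, 1]

Step 1 — from the characteristic polynomial, algebraic multiplicity of λ = -4 is 4. From dim ker(B − (-4)·I) = 2, there are exactly 2 Jordan blocks for λ = -4.
Step 2 — from the minimal polynomial, the factor (x + 4)^3 tells us the largest block for λ = -4 has size 3.
Step 3 — with total size 4, 2 blocks, and largest block 3, the block sizes (in nonincreasing order) are [3, 1].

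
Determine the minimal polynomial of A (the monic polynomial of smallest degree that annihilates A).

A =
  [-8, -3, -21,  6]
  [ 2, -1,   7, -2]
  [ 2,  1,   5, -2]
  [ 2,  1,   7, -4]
x^2 + 4*x + 4

The characteristic polynomial is χ_A(x) = (x + 2)^4, so the eigenvalues are known. The minimal polynomial is
  m_A(x) = Π_λ (x − λ)^{k_λ}
where k_λ is the size of the *largest* Jordan block for λ (equivalently, the smallest k with (A − λI)^k v = 0 for every generalised eigenvector v of λ).

  λ = -2: largest Jordan block has size 2, contributing (x + 2)^2

So m_A(x) = (x + 2)^2 = x^2 + 4*x + 4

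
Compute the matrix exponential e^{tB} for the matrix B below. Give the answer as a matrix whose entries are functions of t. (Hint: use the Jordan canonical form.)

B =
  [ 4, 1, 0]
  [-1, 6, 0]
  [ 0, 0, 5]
e^{tB} =
  [-t*exp(5*t) + exp(5*t), t*exp(5*t), 0]
  [-t*exp(5*t), t*exp(5*t) + exp(5*t), 0]
  [0, 0, exp(5*t)]

Strategy: write B = P · J · P⁻¹ where J is a Jordan canonical form, so e^{tB} = P · e^{tJ} · P⁻¹, and e^{tJ} can be computed block-by-block.

B has Jordan form
J =
  [5, 1, 0]
  [0, 5, 0]
  [0, 0, 5]
(up to reordering of blocks).

Per-block formulas:
  For a 1×1 block at λ = 5: exp(t · [5]) = [e^(5t)].
  For a 2×2 Jordan block J_2(5): exp(t · J_2(5)) = e^(5t)·(I + t·N), where N is the 2×2 nilpotent shift.

After assembling e^{tJ} and conjugating by P, we get:

e^{tB} =
  [-t*exp(5*t) + exp(5*t), t*exp(5*t), 0]
  [-t*exp(5*t), t*exp(5*t) + exp(5*t), 0]
  [0, 0, exp(5*t)]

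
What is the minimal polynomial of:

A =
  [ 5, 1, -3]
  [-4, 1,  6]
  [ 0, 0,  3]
x^2 - 6*x + 9

The characteristic polynomial is χ_A(x) = (x - 3)^3, so the eigenvalues are known. The minimal polynomial is
  m_A(x) = Π_λ (x − λ)^{k_λ}
where k_λ is the size of the *largest* Jordan block for λ (equivalently, the smallest k with (A − λI)^k v = 0 for every generalised eigenvector v of λ).

  λ = 3: largest Jordan block has size 2, contributing (x − 3)^2

So m_A(x) = (x - 3)^2 = x^2 - 6*x + 9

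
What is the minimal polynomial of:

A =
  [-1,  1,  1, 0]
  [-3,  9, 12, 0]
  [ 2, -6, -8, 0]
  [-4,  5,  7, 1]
x^4 - x^3

The characteristic polynomial is χ_A(x) = x^3*(x - 1), so the eigenvalues are known. The minimal polynomial is
  m_A(x) = Π_λ (x − λ)^{k_λ}
where k_λ is the size of the *largest* Jordan block for λ (equivalently, the smallest k with (A − λI)^k v = 0 for every generalised eigenvector v of λ).

  λ = 0: largest Jordan block has size 3, contributing (x − 0)^3
  λ = 1: largest Jordan block has size 1, contributing (x − 1)

So m_A(x) = x^3*(x - 1) = x^4 - x^3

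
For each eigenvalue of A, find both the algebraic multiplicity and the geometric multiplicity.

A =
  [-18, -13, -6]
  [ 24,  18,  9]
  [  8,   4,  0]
λ = 0: alg = 3, geom = 1

Step 1 — factor the characteristic polynomial to read off the algebraic multiplicities:
  χ_A(x) = x^3

Step 2 — compute geometric multiplicities via the rank-nullity identity g(λ) = n − rank(A − λI):
  rank(A − (0)·I) = 2, so dim ker(A − (0)·I) = n − 2 = 1

Summary:
  λ = 0: algebraic multiplicity = 3, geometric multiplicity = 1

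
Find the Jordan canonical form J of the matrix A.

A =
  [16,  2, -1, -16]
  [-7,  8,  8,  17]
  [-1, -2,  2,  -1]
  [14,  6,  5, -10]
J_1(-2) ⊕ J_3(6)

The characteristic polynomial is
  det(x·I − A) = x^4 - 16*x^3 + 72*x^2 - 432 = (x - 6)^3*(x + 2)

Eigenvalues and multiplicities (the geometric multiplicity of λ is n − rank(A − λI), which equals the number of Jordan blocks for λ):
  λ = -2: algebraic multiplicity = 1, geometric multiplicity = 1
  λ = 6: algebraic multiplicity = 3, geometric multiplicity = 1

Determining the block sizes for each eigenvalue:
  λ = -2: one block (gm = 1), so the single block has size am = 1 → block sizes [1]
  λ = 6: one block (gm = 1), so the single block has size am = 3 → block sizes [3]

Assembling the blocks gives a Jordan form
J =
  [-2, 0, 0, 0]
  [ 0, 6, 1, 0]
  [ 0, 0, 6, 1]
  [ 0, 0, 0, 6]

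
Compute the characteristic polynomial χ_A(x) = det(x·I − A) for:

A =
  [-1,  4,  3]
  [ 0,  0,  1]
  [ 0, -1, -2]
x^3 + 3*x^2 + 3*x + 1

Expanding det(x·I − A) (e.g. by cofactor expansion or by noting that A is similar to its Jordan form J, which has the same characteristic polynomial as A) gives
  χ_A(x) = x^3 + 3*x^2 + 3*x + 1
which factors as (x + 1)^3. The eigenvalues (with algebraic multiplicities) are λ = -1 with multiplicity 3.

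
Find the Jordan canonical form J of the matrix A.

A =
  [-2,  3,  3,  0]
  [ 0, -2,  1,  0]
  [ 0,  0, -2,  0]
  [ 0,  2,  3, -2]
J_3(-2) ⊕ J_1(-2)

The characteristic polynomial is
  det(x·I − A) = x^4 + 8*x^3 + 24*x^2 + 32*x + 16 = (x + 2)^4

Eigenvalues and multiplicities (the geometric multiplicity of λ is n − rank(A − λI), which equals the number of Jordan blocks for λ):
  λ = -2: algebraic multiplicity = 4, geometric multiplicity = 2

Determining the block sizes for each eigenvalue:
  λ = -2: with am = 4 and gm = 2, the partition is not yet determined (e.g. several partitions of 4 into 2 parts exist). Let N = A − (-2)·I. Computing rank(N^1) = 2, rank(N^2) = 1, rank(N^3) = 0; the number of blocks of size ≥ j is rank(N^{j−1}) − rank(N^j), giving [2, 1, 1]. So we have 1 block(s) of size 3, 1 block(s) of size 1 → block sizes [3, 1]

Assembling the blocks gives a Jordan form
J =
  [-2,  1,  0,  0]
  [ 0, -2,  1,  0]
  [ 0,  0, -2,  0]
  [ 0,  0,  0, -2]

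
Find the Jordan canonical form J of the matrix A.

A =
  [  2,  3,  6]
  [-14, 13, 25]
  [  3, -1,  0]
J_3(5)

The characteristic polynomial is
  det(x·I − A) = x^3 - 15*x^2 + 75*x - 125 = (x - 5)^3

Eigenvalues and multiplicities (the geometric multiplicity of λ is n − rank(A − λI), which equals the number of Jordan blocks for λ):
  λ = 5: algebraic multiplicity = 3, geometric multiplicity = 1

Determining the block sizes for each eigenvalue:
  λ = 5: one block (gm = 1), so the single block has size am = 3 → block sizes [3]

Assembling the blocks gives a Jordan form
J =
  [5, 1, 0]
  [0, 5, 1]
  [0, 0, 5]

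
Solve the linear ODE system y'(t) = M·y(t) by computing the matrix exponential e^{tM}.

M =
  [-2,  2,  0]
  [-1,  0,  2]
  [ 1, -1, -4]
e^{tM} =
  [-t^2*exp(-2*t) + exp(-2*t), 2*t^2*exp(-2*t) + 2*t*exp(-2*t), 2*t^2*exp(-2*t)]
  [-t*exp(-2*t), 2*t*exp(-2*t) + exp(-2*t), 2*t*exp(-2*t)]
  [-t^2*exp(-2*t)/2 + t*exp(-2*t), t^2*exp(-2*t) - t*exp(-2*t), t^2*exp(-2*t) - 2*t*exp(-2*t) + exp(-2*t)]

Strategy: write M = P · J · P⁻¹ where J is a Jordan canonical form, so e^{tM} = P · e^{tJ} · P⁻¹, and e^{tJ} can be computed block-by-block.

M has Jordan form
J =
  [-2,  1,  0]
  [ 0, -2,  1]
  [ 0,  0, -2]
(up to reordering of blocks).

Per-block formulas:
  For a 3×3 Jordan block J_3(-2): exp(t · J_3(-2)) = e^(-2t)·(I + t·N + (t^2/2)·N^2), where N is the 3×3 nilpotent shift.

After assembling e^{tJ} and conjugating by P, we get:

e^{tM} =
  [-t^2*exp(-2*t) + exp(-2*t), 2*t^2*exp(-2*t) + 2*t*exp(-2*t), 2*t^2*exp(-2*t)]
  [-t*exp(-2*t), 2*t*exp(-2*t) + exp(-2*t), 2*t*exp(-2*t)]
  [-t^2*exp(-2*t)/2 + t*exp(-2*t), t^2*exp(-2*t) - t*exp(-2*t), t^2*exp(-2*t) - 2*t*exp(-2*t) + exp(-2*t)]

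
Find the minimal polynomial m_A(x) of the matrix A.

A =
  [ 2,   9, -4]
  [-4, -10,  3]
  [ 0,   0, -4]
x^3 + 12*x^2 + 48*x + 64

The characteristic polynomial is χ_A(x) = (x + 4)^3, so the eigenvalues are known. The minimal polynomial is
  m_A(x) = Π_λ (x − λ)^{k_λ}
where k_λ is the size of the *largest* Jordan block for λ (equivalently, the smallest k with (A − λI)^k v = 0 for every generalised eigenvector v of λ).

  λ = -4: largest Jordan block has size 3, contributing (x + 4)^3

So m_A(x) = (x + 4)^3 = x^3 + 12*x^2 + 48*x + 64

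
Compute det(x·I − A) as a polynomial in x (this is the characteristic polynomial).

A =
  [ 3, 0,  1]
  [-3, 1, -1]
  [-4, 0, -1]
x^3 - 3*x^2 + 3*x - 1

Expanding det(x·I − A) (e.g. by cofactor expansion or by noting that A is similar to its Jordan form J, which has the same characteristic polynomial as A) gives
  χ_A(x) = x^3 - 3*x^2 + 3*x - 1
which factors as (x - 1)^3. The eigenvalues (with algebraic multiplicities) are λ = 1 with multiplicity 3.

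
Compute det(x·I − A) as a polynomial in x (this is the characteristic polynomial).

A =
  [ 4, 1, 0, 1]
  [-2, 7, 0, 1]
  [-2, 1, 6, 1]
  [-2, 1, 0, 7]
x^4 - 24*x^3 + 216*x^2 - 864*x + 1296

Expanding det(x·I − A) (e.g. by cofactor expansion or by noting that A is similar to its Jordan form J, which has the same characteristic polynomial as A) gives
  χ_A(x) = x^4 - 24*x^3 + 216*x^2 - 864*x + 1296
which factors as (x - 6)^4. The eigenvalues (with algebraic multiplicities) are λ = 6 with multiplicity 4.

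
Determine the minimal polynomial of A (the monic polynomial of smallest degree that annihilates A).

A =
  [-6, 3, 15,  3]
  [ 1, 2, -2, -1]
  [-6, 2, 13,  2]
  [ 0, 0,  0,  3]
x^3 - 9*x^2 + 27*x - 27

The characteristic polynomial is χ_A(x) = (x - 3)^4, so the eigenvalues are known. The minimal polynomial is
  m_A(x) = Π_λ (x − λ)^{k_λ}
where k_λ is the size of the *largest* Jordan block for λ (equivalently, the smallest k with (A − λI)^k v = 0 for every generalised eigenvector v of λ).

  λ = 3: largest Jordan block has size 3, contributing (x − 3)^3

So m_A(x) = (x - 3)^3 = x^3 - 9*x^2 + 27*x - 27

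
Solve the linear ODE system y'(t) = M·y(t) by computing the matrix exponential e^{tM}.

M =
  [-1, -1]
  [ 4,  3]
e^{tM} =
  [-2*t*exp(t) + exp(t), -t*exp(t)]
  [4*t*exp(t), 2*t*exp(t) + exp(t)]

Strategy: write M = P · J · P⁻¹ where J is a Jordan canonical form, so e^{tM} = P · e^{tJ} · P⁻¹, and e^{tJ} can be computed block-by-block.

M has Jordan form
J =
  [1, 1]
  [0, 1]
(up to reordering of blocks).

Per-block formulas:
  For a 2×2 Jordan block J_2(1): exp(t · J_2(1)) = e^(1t)·(I + t·N), where N is the 2×2 nilpotent shift.

After assembling e^{tJ} and conjugating by P, we get:

e^{tM} =
  [-2*t*exp(t) + exp(t), -t*exp(t)]
  [4*t*exp(t), 2*t*exp(t) + exp(t)]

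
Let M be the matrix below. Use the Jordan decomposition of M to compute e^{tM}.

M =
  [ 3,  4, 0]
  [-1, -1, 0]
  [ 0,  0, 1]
e^{tM} =
  [2*t*exp(t) + exp(t), 4*t*exp(t), 0]
  [-t*exp(t), -2*t*exp(t) + exp(t), 0]
  [0, 0, exp(t)]

Strategy: write M = P · J · P⁻¹ where J is a Jordan canonical form, so e^{tM} = P · e^{tJ} · P⁻¹, and e^{tJ} can be computed block-by-block.

M has Jordan form
J =
  [1, 1, 0]
  [0, 1, 0]
  [0, 0, 1]
(up to reordering of blocks).

Per-block formulas:
  For a 2×2 Jordan block J_2(1): exp(t · J_2(1)) = e^(1t)·(I + t·N), where N is the 2×2 nilpotent shift.
  For a 1×1 block at λ = 1: exp(t · [1]) = [e^(1t)].

After assembling e^{tJ} and conjugating by P, we get:

e^{tM} =
  [2*t*exp(t) + exp(t), 4*t*exp(t), 0]
  [-t*exp(t), -2*t*exp(t) + exp(t), 0]
  [0, 0, exp(t)]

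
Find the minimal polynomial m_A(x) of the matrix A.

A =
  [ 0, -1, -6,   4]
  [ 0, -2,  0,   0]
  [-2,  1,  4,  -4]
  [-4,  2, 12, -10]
x^2 + 4*x + 4

The characteristic polynomial is χ_A(x) = (x + 2)^4, so the eigenvalues are known. The minimal polynomial is
  m_A(x) = Π_λ (x − λ)^{k_λ}
where k_λ is the size of the *largest* Jordan block for λ (equivalently, the smallest k with (A − λI)^k v = 0 for every generalised eigenvector v of λ).

  λ = -2: largest Jordan block has size 2, contributing (x + 2)^2

So m_A(x) = (x + 2)^2 = x^2 + 4*x + 4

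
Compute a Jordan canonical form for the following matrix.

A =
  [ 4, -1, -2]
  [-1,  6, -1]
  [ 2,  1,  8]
J_3(6)

The characteristic polynomial is
  det(x·I − A) = x^3 - 18*x^2 + 108*x - 216 = (x - 6)^3

Eigenvalues and multiplicities (the geometric multiplicity of λ is n − rank(A − λI), which equals the number of Jordan blocks for λ):
  λ = 6: algebraic multiplicity = 3, geometric multiplicity = 1

Determining the block sizes for each eigenvalue:
  λ = 6: one block (gm = 1), so the single block has size am = 3 → block sizes [3]

Assembling the blocks gives a Jordan form
J =
  [6, 1, 0]
  [0, 6, 1]
  [0, 0, 6]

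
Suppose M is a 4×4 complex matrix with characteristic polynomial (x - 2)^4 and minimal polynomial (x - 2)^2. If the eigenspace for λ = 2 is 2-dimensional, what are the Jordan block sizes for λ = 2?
Block sizes for λ = 2: [2, 2]

Step 1 — from the characteristic polynomial, algebraic multiplicity of λ = 2 is 4. From dim ker(M − (2)·I) = 2, there are exactly 2 Jordan blocks for λ = 2.
Step 2 — from the minimal polynomial, the factor (x − 2)^2 tells us the largest block for λ = 2 has size 2.
Step 3 — with total size 4, 2 blocks, and largest block 2, the block sizes (in nonincreasing order) are [2, 2].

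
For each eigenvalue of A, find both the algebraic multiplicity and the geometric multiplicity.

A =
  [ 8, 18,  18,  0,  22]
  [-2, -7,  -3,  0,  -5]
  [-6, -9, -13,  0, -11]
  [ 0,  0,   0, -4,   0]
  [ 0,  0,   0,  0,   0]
λ = -4: alg = 4, geom = 3; λ = 0: alg = 1, geom = 1

Step 1 — factor the characteristic polynomial to read off the algebraic multiplicities:
  χ_A(x) = x*(x + 4)^4

Step 2 — compute geometric multiplicities via the rank-nullity identity g(λ) = n − rank(A − λI):
  rank(A − (-4)·I) = 2, so dim ker(A − (-4)·I) = n − 2 = 3
  rank(A − (0)·I) = 4, so dim ker(A − (0)·I) = n − 4 = 1

Summary:
  λ = -4: algebraic multiplicity = 4, geometric multiplicity = 3
  λ = 0: algebraic multiplicity = 1, geometric multiplicity = 1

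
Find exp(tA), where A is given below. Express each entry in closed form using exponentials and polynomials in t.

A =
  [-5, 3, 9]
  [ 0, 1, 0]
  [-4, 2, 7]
e^{tA} =
  [-6*t*exp(t) + exp(t), 3*t*exp(t), 9*t*exp(t)]
  [0, exp(t), 0]
  [-4*t*exp(t), 2*t*exp(t), 6*t*exp(t) + exp(t)]

Strategy: write A = P · J · P⁻¹ where J is a Jordan canonical form, so e^{tA} = P · e^{tJ} · P⁻¹, and e^{tJ} can be computed block-by-block.

A has Jordan form
J =
  [1, 1, 0]
  [0, 1, 0]
  [0, 0, 1]
(up to reordering of blocks).

Per-block formulas:
  For a 1×1 block at λ = 1: exp(t · [1]) = [e^(1t)].
  For a 2×2 Jordan block J_2(1): exp(t · J_2(1)) = e^(1t)·(I + t·N), where N is the 2×2 nilpotent shift.

After assembling e^{tJ} and conjugating by P, we get:

e^{tA} =
  [-6*t*exp(t) + exp(t), 3*t*exp(t), 9*t*exp(t)]
  [0, exp(t), 0]
  [-4*t*exp(t), 2*t*exp(t), 6*t*exp(t) + exp(t)]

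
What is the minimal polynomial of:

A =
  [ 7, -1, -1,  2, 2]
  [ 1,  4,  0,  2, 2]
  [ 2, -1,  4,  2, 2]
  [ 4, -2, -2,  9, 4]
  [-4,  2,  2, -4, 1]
x^3 - 15*x^2 + 75*x - 125

The characteristic polynomial is χ_A(x) = (x - 5)^5, so the eigenvalues are known. The minimal polynomial is
  m_A(x) = Π_λ (x − λ)^{k_λ}
where k_λ is the size of the *largest* Jordan block for λ (equivalently, the smallest k with (A − λI)^k v = 0 for every generalised eigenvector v of λ).

  λ = 5: largest Jordan block has size 3, contributing (x − 5)^3

So m_A(x) = (x - 5)^3 = x^3 - 15*x^2 + 75*x - 125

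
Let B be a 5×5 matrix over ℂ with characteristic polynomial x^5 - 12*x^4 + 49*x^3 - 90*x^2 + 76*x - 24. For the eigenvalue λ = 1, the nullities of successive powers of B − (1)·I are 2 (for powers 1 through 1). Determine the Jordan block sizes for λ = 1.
Block sizes for λ = 1: [1, 1]

From the dimensions of kernels of powers, the number of Jordan blocks of size at least j is d_j − d_{j−1} where d_j = dim ker(N^j) (with d_0 = 0). Computing the differences gives [2].
The number of blocks of size exactly k is (#blocks of size ≥ k) − (#blocks of size ≥ k + 1), so the partition is: 2 block(s) of size 1.
In nonincreasing order the block sizes are [1, 1].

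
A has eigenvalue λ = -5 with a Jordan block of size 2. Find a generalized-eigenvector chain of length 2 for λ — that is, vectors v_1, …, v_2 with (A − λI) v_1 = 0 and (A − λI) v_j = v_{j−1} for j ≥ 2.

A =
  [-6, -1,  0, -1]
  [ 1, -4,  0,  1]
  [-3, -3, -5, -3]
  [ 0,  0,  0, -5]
A Jordan chain for λ = -5 of length 2:
v_1 = (-1, 1, -3, 0)ᵀ
v_2 = (1, 0, 0, 0)ᵀ

Let N = A − (-5)·I. We want v_2 with N^2 v_2 = 0 but N^1 v_2 ≠ 0; then v_{j-1} := N · v_j for j = 2, …, 2.

Pick v_2 = (1, 0, 0, 0)ᵀ.
Then v_1 = N · v_2 = (-1, 1, -3, 0)ᵀ.

Sanity check: (A − (-5)·I) v_1 = (0, 0, 0, 0)ᵀ = 0. ✓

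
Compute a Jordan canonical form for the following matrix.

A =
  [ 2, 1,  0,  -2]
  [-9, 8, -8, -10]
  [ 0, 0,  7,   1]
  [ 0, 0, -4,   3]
J_2(5) ⊕ J_2(5)

The characteristic polynomial is
  det(x·I − A) = x^4 - 20*x^3 + 150*x^2 - 500*x + 625 = (x - 5)^4

Eigenvalues and multiplicities (the geometric multiplicity of λ is n − rank(A − λI), which equals the number of Jordan blocks for λ):
  λ = 5: algebraic multiplicity = 4, geometric multiplicity = 2

Determining the block sizes for each eigenvalue:
  λ = 5: with am = 4 and gm = 2, the partition is not yet determined (e.g. several partitions of 4 into 2 parts exist). Let N = A − (5)·I. Computing rank(N^1) = 2, rank(N^2) = 0; the number of blocks of size ≥ j is rank(N^{j−1}) − rank(N^j), giving [2, 2]. So we have 2 block(s) of size 2 → block sizes [2, 2]

Assembling the blocks gives a Jordan form
J =
  [5, 1, 0, 0]
  [0, 5, 0, 0]
  [0, 0, 5, 1]
  [0, 0, 0, 5]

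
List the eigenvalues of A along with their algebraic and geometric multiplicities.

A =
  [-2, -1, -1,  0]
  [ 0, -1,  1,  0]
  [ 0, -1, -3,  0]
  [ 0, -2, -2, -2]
λ = -2: alg = 4, geom = 3

Step 1 — factor the characteristic polynomial to read off the algebraic multiplicities:
  χ_A(x) = (x + 2)^4

Step 2 — compute geometric multiplicities via the rank-nullity identity g(λ) = n − rank(A − λI):
  rank(A − (-2)·I) = 1, so dim ker(A − (-2)·I) = n − 1 = 3

Summary:
  λ = -2: algebraic multiplicity = 4, geometric multiplicity = 3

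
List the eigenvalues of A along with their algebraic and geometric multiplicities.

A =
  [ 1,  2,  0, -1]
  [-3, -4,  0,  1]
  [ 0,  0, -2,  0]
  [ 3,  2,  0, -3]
λ = -2: alg = 4, geom = 3

Step 1 — factor the characteristic polynomial to read off the algebraic multiplicities:
  χ_A(x) = (x + 2)^4

Step 2 — compute geometric multiplicities via the rank-nullity identity g(λ) = n − rank(A − λI):
  rank(A − (-2)·I) = 1, so dim ker(A − (-2)·I) = n − 1 = 3

Summary:
  λ = -2: algebraic multiplicity = 4, geometric multiplicity = 3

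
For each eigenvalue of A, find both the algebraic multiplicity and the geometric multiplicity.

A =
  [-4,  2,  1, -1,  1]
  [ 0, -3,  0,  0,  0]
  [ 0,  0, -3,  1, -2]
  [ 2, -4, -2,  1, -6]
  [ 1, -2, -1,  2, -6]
λ = -3: alg = 5, geom = 3

Step 1 — factor the characteristic polynomial to read off the algebraic multiplicities:
  χ_A(x) = (x + 3)^5

Step 2 — compute geometric multiplicities via the rank-nullity identity g(λ) = n − rank(A − λI):
  rank(A − (-3)·I) = 2, so dim ker(A − (-3)·I) = n − 2 = 3

Summary:
  λ = -3: algebraic multiplicity = 5, geometric multiplicity = 3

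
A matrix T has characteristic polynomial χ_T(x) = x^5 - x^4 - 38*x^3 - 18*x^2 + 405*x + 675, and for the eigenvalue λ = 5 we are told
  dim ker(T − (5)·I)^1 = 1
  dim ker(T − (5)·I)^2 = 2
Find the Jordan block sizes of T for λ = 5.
Block sizes for λ = 5: [2]

From the dimensions of kernels of powers, the number of Jordan blocks of size at least j is d_j − d_{j−1} where d_j = dim ker(N^j) (with d_0 = 0). Computing the differences gives [1, 1].
The number of blocks of size exactly k is (#blocks of size ≥ k) − (#blocks of size ≥ k + 1), so the partition is: 1 block(s) of size 2.
In nonincreasing order the block sizes are [2].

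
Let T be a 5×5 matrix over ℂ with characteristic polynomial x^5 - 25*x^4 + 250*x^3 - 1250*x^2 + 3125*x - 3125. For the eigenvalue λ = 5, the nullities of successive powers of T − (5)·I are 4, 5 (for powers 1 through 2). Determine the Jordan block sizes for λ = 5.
Block sizes for λ = 5: [2, 1, 1, 1]

From the dimensions of kernels of powers, the number of Jordan blocks of size at least j is d_j − d_{j−1} where d_j = dim ker(N^j) (with d_0 = 0). Computing the differences gives [4, 1].
The number of blocks of size exactly k is (#blocks of size ≥ k) − (#blocks of size ≥ k + 1), so the partition is: 3 block(s) of size 1, 1 block(s) of size 2.
In nonincreasing order the block sizes are [2, 1, 1, 1].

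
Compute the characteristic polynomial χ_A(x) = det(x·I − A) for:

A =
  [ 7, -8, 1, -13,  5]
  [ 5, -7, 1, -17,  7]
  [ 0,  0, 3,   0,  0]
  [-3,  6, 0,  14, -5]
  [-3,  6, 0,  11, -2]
x^5 - 15*x^4 + 90*x^3 - 270*x^2 + 405*x - 243

Expanding det(x·I − A) (e.g. by cofactor expansion or by noting that A is similar to its Jordan form J, which has the same characteristic polynomial as A) gives
  χ_A(x) = x^5 - 15*x^4 + 90*x^3 - 270*x^2 + 405*x - 243
which factors as (x - 3)^5. The eigenvalues (with algebraic multiplicities) are λ = 3 with multiplicity 5.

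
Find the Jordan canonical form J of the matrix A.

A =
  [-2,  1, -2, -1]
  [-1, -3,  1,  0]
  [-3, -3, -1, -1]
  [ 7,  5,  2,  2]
J_3(-1) ⊕ J_1(-1)

The characteristic polynomial is
  det(x·I − A) = x^4 + 4*x^3 + 6*x^2 + 4*x + 1 = (x + 1)^4

Eigenvalues and multiplicities (the geometric multiplicity of λ is n − rank(A − λI), which equals the number of Jordan blocks for λ):
  λ = -1: algebraic multiplicity = 4, geometric multiplicity = 2

Determining the block sizes for each eigenvalue:
  λ = -1: with am = 4 and gm = 2, the partition is not yet determined (e.g. several partitions of 4 into 2 parts exist). Let N = A − (-1)·I. Computing rank(N^1) = 2, rank(N^2) = 1, rank(N^3) = 0; the number of blocks of size ≥ j is rank(N^{j−1}) − rank(N^j), giving [2, 1, 1]. So we have 1 block(s) of size 3, 1 block(s) of size 1 → block sizes [3, 1]

Assembling the blocks gives a Jordan form
J =
  [-1,  1,  0,  0]
  [ 0, -1,  1,  0]
  [ 0,  0, -1,  0]
  [ 0,  0,  0, -1]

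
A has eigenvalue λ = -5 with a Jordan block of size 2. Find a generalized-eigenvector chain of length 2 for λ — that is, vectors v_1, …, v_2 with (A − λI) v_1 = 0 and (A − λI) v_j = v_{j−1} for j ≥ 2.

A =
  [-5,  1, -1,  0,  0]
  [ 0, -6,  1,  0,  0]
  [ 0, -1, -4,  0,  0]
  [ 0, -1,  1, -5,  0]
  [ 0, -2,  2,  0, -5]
A Jordan chain for λ = -5 of length 2:
v_1 = (1, -1, -1, -1, -2)ᵀ
v_2 = (0, 1, 0, 0, 0)ᵀ

Let N = A − (-5)·I. We want v_2 with N^2 v_2 = 0 but N^1 v_2 ≠ 0; then v_{j-1} := N · v_j for j = 2, …, 2.

Pick v_2 = (0, 1, 0, 0, 0)ᵀ.
Then v_1 = N · v_2 = (1, -1, -1, -1, -2)ᵀ.

Sanity check: (A − (-5)·I) v_1 = (0, 0, 0, 0, 0)ᵀ = 0. ✓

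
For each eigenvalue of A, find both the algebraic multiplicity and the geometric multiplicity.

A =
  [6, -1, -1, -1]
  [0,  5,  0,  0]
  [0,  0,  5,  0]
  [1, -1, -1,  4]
λ = 5: alg = 4, geom = 3

Step 1 — factor the characteristic polynomial to read off the algebraic multiplicities:
  χ_A(x) = (x - 5)^4

Step 2 — compute geometric multiplicities via the rank-nullity identity g(λ) = n − rank(A − λI):
  rank(A − (5)·I) = 1, so dim ker(A − (5)·I) = n − 1 = 3

Summary:
  λ = 5: algebraic multiplicity = 4, geometric multiplicity = 3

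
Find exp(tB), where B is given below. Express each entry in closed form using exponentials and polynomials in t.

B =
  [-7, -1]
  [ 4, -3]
e^{tB} =
  [-2*t*exp(-5*t) + exp(-5*t), -t*exp(-5*t)]
  [4*t*exp(-5*t), 2*t*exp(-5*t) + exp(-5*t)]

Strategy: write B = P · J · P⁻¹ where J is a Jordan canonical form, so e^{tB} = P · e^{tJ} · P⁻¹, and e^{tJ} can be computed block-by-block.

B has Jordan form
J =
  [-5,  1]
  [ 0, -5]
(up to reordering of blocks).

Per-block formulas:
  For a 2×2 Jordan block J_2(-5): exp(t · J_2(-5)) = e^(-5t)·(I + t·N), where N is the 2×2 nilpotent shift.

After assembling e^{tJ} and conjugating by P, we get:

e^{tB} =
  [-2*t*exp(-5*t) + exp(-5*t), -t*exp(-5*t)]
  [4*t*exp(-5*t), 2*t*exp(-5*t) + exp(-5*t)]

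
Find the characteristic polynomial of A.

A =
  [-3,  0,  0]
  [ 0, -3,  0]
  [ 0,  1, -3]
x^3 + 9*x^2 + 27*x + 27

Expanding det(x·I − A) (e.g. by cofactor expansion or by noting that A is similar to its Jordan form J, which has the same characteristic polynomial as A) gives
  χ_A(x) = x^3 + 9*x^2 + 27*x + 27
which factors as (x + 3)^3. The eigenvalues (with algebraic multiplicities) are λ = -3 with multiplicity 3.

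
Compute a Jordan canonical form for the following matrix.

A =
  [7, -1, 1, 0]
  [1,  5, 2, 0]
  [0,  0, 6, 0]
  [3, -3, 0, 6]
J_3(6) ⊕ J_1(6)

The characteristic polynomial is
  det(x·I − A) = x^4 - 24*x^3 + 216*x^2 - 864*x + 1296 = (x - 6)^4

Eigenvalues and multiplicities (the geometric multiplicity of λ is n − rank(A − λI), which equals the number of Jordan blocks for λ):
  λ = 6: algebraic multiplicity = 4, geometric multiplicity = 2

Determining the block sizes for each eigenvalue:
  λ = 6: with am = 4 and gm = 2, the partition is not yet determined (e.g. several partitions of 4 into 2 parts exist). Let N = A − (6)·I. Computing rank(N^1) = 2, rank(N^2) = 1, rank(N^3) = 0; the number of blocks of size ≥ j is rank(N^{j−1}) − rank(N^j), giving [2, 1, 1]. So we have 1 block(s) of size 3, 1 block(s) of size 1 → block sizes [3, 1]

Assembling the blocks gives a Jordan form
J =
  [6, 1, 0, 0]
  [0, 6, 1, 0]
  [0, 0, 6, 0]
  [0, 0, 0, 6]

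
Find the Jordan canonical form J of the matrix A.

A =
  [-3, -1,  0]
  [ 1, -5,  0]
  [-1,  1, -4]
J_2(-4) ⊕ J_1(-4)

The characteristic polynomial is
  det(x·I − A) = x^3 + 12*x^2 + 48*x + 64 = (x + 4)^3

Eigenvalues and multiplicities (the geometric multiplicity of λ is n − rank(A − λI), which equals the number of Jordan blocks for λ):
  λ = -4: algebraic multiplicity = 3, geometric multiplicity = 2

Determining the block sizes for each eigenvalue:
  λ = -4: 2 blocks summing to 3 forces exactly one block of size 2 and the rest size 1 → block sizes [2, 1]

Assembling the blocks gives a Jordan form
J =
  [-4,  1,  0]
  [ 0, -4,  0]
  [ 0,  0, -4]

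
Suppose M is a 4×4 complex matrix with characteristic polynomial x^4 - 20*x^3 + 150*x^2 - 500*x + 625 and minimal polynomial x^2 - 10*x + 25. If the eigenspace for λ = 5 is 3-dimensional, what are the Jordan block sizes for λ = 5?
Block sizes for λ = 5: [2, 1, 1]

Step 1 — from the characteristic polynomial, algebraic multiplicity of λ = 5 is 4. From dim ker(M − (5)·I) = 3, there are exactly 3 Jordan blocks for λ = 5.
Step 2 — from the minimal polynomial, the factor (x − 5)^2 tells us the largest block for λ = 5 has size 2.
Step 3 — with total size 4, 3 blocks, and largest block 2, the block sizes (in nonincreasing order) are [2, 1, 1].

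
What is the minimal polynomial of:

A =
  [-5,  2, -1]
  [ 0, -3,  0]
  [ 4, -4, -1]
x^2 + 6*x + 9

The characteristic polynomial is χ_A(x) = (x + 3)^3, so the eigenvalues are known. The minimal polynomial is
  m_A(x) = Π_λ (x − λ)^{k_λ}
where k_λ is the size of the *largest* Jordan block for λ (equivalently, the smallest k with (A − λI)^k v = 0 for every generalised eigenvector v of λ).

  λ = -3: largest Jordan block has size 2, contributing (x + 3)^2

So m_A(x) = (x + 3)^2 = x^2 + 6*x + 9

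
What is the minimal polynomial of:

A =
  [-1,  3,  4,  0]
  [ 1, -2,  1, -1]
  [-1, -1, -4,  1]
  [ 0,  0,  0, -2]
x^4 + 9*x^3 + 30*x^2 + 44*x + 24

The characteristic polynomial is χ_A(x) = (x + 2)^3*(x + 3), so the eigenvalues are known. The minimal polynomial is
  m_A(x) = Π_λ (x − λ)^{k_λ}
where k_λ is the size of the *largest* Jordan block for λ (equivalently, the smallest k with (A − λI)^k v = 0 for every generalised eigenvector v of λ).

  λ = -3: largest Jordan block has size 1, contributing (x + 3)
  λ = -2: largest Jordan block has size 3, contributing (x + 2)^3

So m_A(x) = (x + 2)^3*(x + 3) = x^4 + 9*x^3 + 30*x^2 + 44*x + 24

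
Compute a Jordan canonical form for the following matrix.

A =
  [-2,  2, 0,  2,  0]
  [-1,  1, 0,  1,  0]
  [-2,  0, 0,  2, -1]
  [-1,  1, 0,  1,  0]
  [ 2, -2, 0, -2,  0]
J_2(0) ⊕ J_2(0) ⊕ J_1(0)

The characteristic polynomial is
  det(x·I − A) = x^5

Eigenvalues and multiplicities (the geometric multiplicity of λ is n − rank(A − λI), which equals the number of Jordan blocks for λ):
  λ = 0: algebraic multiplicity = 5, geometric multiplicity = 3

Determining the block sizes for each eigenvalue:
  λ = 0: with am = 5 and gm = 3, the partition is not yet determined (e.g. several partitions of 5 into 3 parts exist). Let N = A − (0)·I. Computing rank(N^1) = 2, rank(N^2) = 0; the number of blocks of size ≥ j is rank(N^{j−1}) − rank(N^j), giving [3, 2]. So we have 2 block(s) of size 2, 1 block(s) of size 1 → block sizes [2, 2, 1]

Assembling the blocks gives a Jordan form
J =
  [0, 1, 0, 0, 0]
  [0, 0, 0, 0, 0]
  [0, 0, 0, 1, 0]
  [0, 0, 0, 0, 0]
  [0, 0, 0, 0, 0]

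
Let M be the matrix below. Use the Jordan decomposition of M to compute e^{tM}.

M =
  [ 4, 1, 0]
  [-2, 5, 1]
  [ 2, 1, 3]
e^{tM} =
  [-t^2*exp(4*t) + exp(4*t), t^2*exp(4*t)/2 + t*exp(4*t), t^2*exp(4*t)/2]
  [-2*t*exp(4*t), t*exp(4*t) + exp(4*t), t*exp(4*t)]
  [-2*t^2*exp(4*t) + 2*t*exp(4*t), t^2*exp(4*t) + t*exp(4*t), t^2*exp(4*t) - t*exp(4*t) + exp(4*t)]

Strategy: write M = P · J · P⁻¹ where J is a Jordan canonical form, so e^{tM} = P · e^{tJ} · P⁻¹, and e^{tJ} can be computed block-by-block.

M has Jordan form
J =
  [4, 1, 0]
  [0, 4, 1]
  [0, 0, 4]
(up to reordering of blocks).

Per-block formulas:
  For a 3×3 Jordan block J_3(4): exp(t · J_3(4)) = e^(4t)·(I + t·N + (t^2/2)·N^2), where N is the 3×3 nilpotent shift.

After assembling e^{tJ} and conjugating by P, we get:

e^{tM} =
  [-t^2*exp(4*t) + exp(4*t), t^2*exp(4*t)/2 + t*exp(4*t), t^2*exp(4*t)/2]
  [-2*t*exp(4*t), t*exp(4*t) + exp(4*t), t*exp(4*t)]
  [-2*t^2*exp(4*t) + 2*t*exp(4*t), t^2*exp(4*t) + t*exp(4*t), t^2*exp(4*t) - t*exp(4*t) + exp(4*t)]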